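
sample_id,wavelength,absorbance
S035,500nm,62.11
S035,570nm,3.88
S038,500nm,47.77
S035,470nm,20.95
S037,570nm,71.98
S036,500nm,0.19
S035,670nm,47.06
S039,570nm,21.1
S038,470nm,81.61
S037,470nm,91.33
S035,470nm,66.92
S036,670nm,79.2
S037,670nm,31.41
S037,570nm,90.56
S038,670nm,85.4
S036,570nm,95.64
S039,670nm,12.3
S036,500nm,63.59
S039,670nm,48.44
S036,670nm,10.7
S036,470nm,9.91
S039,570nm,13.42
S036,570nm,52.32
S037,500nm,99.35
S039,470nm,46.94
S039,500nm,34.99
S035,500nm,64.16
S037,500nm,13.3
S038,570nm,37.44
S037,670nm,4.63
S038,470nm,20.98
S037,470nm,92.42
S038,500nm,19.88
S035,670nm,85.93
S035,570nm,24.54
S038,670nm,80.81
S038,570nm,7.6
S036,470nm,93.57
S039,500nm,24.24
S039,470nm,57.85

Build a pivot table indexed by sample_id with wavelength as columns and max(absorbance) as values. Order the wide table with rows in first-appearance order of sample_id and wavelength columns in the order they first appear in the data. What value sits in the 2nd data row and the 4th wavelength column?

85.4

With rows in first-appearance order of sample_id, row 2 is sample_id=S038. wavelength columns in first-appearance order: 500nm, 570nm, 470nm, 670nm; column 4 is 670nm.
Long rows with sample_id=S038, wavelength=670nm: max(85.4, 80.81) = 85.4.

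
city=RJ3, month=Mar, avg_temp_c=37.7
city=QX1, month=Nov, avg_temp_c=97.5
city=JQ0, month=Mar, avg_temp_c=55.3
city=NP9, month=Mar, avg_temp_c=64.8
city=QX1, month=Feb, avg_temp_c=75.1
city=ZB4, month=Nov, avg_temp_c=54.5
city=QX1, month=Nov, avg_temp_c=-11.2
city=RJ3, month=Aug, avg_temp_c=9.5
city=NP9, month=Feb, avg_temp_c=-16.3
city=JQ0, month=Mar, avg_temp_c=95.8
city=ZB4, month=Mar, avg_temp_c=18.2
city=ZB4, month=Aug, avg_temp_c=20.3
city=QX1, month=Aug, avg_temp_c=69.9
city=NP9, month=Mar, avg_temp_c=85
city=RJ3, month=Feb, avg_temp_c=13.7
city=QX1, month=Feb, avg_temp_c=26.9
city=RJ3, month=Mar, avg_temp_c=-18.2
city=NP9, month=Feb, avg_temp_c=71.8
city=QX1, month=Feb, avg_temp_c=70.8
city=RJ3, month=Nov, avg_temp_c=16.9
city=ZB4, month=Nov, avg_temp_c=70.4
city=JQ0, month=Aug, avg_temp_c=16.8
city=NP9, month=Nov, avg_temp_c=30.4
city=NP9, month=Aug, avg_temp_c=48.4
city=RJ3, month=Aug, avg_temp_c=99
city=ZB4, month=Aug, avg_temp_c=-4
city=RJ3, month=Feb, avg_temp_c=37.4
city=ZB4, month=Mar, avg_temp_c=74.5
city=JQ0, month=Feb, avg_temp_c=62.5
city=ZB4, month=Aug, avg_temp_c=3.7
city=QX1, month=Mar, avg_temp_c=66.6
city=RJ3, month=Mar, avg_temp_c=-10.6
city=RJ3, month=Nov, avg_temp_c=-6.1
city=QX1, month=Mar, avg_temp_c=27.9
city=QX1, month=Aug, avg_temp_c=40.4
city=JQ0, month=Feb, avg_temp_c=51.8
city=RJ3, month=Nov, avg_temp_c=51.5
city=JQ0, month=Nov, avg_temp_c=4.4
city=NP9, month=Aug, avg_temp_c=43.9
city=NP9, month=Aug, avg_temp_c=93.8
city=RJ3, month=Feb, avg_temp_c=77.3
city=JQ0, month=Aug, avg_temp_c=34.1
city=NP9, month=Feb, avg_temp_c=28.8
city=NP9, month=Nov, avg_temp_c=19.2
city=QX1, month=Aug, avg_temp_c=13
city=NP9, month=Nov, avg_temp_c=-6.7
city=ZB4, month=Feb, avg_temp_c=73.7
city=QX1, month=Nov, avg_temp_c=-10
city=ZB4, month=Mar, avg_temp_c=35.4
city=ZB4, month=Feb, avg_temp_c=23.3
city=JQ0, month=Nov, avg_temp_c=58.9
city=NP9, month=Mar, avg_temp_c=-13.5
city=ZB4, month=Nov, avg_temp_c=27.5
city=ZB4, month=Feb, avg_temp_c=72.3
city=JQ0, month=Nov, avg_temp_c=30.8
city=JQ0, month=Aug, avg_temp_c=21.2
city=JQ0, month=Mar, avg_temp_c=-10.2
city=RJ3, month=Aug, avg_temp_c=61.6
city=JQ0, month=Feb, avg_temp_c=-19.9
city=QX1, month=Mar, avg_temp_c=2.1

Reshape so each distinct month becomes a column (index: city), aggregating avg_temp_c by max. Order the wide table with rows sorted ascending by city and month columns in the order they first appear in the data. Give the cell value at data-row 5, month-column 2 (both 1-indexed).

With rows sorted ascending by city, row 5 is city=ZB4. month columns in first-appearance order: Mar, Nov, Feb, Aug; column 2 is Nov.
Long rows with city=ZB4, month=Nov: max(54.5, 70.4, 27.5) = 70.4.

70.4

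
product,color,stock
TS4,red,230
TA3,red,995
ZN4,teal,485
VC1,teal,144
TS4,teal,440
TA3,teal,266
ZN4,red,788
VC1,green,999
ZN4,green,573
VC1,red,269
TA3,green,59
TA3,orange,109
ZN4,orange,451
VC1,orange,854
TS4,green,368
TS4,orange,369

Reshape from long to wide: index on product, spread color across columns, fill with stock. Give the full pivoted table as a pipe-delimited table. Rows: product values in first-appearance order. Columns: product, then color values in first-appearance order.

Columns: product plus the 4 distinct color values (red, teal, green, orange).
For example, row TS4 column red takes stock=230 from the long row (TS4, red).

| product | red | teal | green | orange |
| TS4 | 230 | 440 | 368 | 369 |
| TA3 | 995 | 266 | 59 | 109 |
| ZN4 | 788 | 485 | 573 | 451 |
| VC1 | 269 | 144 | 999 | 854 |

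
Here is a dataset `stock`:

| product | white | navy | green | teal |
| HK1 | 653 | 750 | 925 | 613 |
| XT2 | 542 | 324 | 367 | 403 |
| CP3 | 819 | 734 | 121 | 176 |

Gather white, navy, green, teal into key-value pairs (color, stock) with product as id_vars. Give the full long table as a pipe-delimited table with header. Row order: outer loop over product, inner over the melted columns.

| product | color | stock |
| HK1 | white | 653 |
| HK1 | navy | 750 |
| HK1 | green | 925 |
| HK1 | teal | 613 |
| XT2 | white | 542 |
| XT2 | navy | 324 |
| XT2 | green | 367 |
| XT2 | teal | 403 |
| CP3 | white | 819 |
| CP3 | navy | 734 |
| CP3 | green | 121 |
| CP3 | teal | 176 |

Each (product, column) pair becomes one row: 3 × 4 = 12 rows.
For example, (HK1, white) → stock=653.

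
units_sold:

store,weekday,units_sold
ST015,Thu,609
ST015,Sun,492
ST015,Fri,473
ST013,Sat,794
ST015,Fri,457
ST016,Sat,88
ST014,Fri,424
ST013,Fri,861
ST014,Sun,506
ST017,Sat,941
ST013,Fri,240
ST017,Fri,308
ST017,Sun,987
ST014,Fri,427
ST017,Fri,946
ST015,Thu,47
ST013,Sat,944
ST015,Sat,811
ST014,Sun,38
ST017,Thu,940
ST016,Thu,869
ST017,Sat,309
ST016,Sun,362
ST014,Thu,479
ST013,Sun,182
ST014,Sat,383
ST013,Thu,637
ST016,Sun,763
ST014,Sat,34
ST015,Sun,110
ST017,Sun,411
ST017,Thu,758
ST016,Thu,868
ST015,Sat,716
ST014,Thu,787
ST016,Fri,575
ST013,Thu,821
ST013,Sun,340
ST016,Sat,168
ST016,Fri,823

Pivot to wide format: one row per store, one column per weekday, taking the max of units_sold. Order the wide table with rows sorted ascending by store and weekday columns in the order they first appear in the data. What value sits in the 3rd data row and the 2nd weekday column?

492

With rows sorted ascending by store, row 3 is store=ST015. weekday columns in first-appearance order: Thu, Sun, Fri, Sat; column 2 is Sun.
Long rows with store=ST015, weekday=Sun: max(492, 110) = 492.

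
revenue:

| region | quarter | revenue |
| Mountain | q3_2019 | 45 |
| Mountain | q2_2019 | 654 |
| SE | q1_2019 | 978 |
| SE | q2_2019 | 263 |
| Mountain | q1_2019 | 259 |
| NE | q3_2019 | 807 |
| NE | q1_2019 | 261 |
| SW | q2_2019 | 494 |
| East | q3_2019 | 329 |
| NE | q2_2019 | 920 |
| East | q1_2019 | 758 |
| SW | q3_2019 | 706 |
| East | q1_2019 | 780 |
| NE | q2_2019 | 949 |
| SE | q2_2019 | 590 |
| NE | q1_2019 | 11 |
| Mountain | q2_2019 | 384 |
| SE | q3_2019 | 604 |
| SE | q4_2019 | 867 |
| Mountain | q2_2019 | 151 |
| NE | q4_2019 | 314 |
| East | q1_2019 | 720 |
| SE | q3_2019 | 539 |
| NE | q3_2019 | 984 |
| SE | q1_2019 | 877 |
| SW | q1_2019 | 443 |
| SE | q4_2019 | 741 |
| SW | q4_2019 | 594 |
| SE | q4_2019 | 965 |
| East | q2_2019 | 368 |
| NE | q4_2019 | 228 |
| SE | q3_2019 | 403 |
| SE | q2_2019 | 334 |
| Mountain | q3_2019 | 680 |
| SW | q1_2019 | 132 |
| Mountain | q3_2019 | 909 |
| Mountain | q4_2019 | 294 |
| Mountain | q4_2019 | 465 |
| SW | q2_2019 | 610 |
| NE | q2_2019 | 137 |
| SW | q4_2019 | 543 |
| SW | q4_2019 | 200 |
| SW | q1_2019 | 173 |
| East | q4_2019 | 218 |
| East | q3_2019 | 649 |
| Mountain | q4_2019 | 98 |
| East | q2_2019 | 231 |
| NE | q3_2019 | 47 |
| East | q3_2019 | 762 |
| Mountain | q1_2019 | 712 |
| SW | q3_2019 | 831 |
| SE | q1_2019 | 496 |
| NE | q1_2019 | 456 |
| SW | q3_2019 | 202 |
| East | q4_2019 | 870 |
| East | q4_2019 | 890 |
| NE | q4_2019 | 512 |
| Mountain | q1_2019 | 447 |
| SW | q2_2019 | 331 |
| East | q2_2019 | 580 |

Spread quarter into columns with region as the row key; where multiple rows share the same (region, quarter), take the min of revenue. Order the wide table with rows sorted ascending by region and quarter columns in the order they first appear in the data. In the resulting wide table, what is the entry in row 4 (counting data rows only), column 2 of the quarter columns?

263

With rows sorted ascending by region, row 4 is region=SE. quarter columns in first-appearance order: q3_2019, q2_2019, q1_2019, q4_2019; column 2 is q2_2019.
Long rows with region=SE, quarter=q2_2019: min(263, 590, 334) = 263.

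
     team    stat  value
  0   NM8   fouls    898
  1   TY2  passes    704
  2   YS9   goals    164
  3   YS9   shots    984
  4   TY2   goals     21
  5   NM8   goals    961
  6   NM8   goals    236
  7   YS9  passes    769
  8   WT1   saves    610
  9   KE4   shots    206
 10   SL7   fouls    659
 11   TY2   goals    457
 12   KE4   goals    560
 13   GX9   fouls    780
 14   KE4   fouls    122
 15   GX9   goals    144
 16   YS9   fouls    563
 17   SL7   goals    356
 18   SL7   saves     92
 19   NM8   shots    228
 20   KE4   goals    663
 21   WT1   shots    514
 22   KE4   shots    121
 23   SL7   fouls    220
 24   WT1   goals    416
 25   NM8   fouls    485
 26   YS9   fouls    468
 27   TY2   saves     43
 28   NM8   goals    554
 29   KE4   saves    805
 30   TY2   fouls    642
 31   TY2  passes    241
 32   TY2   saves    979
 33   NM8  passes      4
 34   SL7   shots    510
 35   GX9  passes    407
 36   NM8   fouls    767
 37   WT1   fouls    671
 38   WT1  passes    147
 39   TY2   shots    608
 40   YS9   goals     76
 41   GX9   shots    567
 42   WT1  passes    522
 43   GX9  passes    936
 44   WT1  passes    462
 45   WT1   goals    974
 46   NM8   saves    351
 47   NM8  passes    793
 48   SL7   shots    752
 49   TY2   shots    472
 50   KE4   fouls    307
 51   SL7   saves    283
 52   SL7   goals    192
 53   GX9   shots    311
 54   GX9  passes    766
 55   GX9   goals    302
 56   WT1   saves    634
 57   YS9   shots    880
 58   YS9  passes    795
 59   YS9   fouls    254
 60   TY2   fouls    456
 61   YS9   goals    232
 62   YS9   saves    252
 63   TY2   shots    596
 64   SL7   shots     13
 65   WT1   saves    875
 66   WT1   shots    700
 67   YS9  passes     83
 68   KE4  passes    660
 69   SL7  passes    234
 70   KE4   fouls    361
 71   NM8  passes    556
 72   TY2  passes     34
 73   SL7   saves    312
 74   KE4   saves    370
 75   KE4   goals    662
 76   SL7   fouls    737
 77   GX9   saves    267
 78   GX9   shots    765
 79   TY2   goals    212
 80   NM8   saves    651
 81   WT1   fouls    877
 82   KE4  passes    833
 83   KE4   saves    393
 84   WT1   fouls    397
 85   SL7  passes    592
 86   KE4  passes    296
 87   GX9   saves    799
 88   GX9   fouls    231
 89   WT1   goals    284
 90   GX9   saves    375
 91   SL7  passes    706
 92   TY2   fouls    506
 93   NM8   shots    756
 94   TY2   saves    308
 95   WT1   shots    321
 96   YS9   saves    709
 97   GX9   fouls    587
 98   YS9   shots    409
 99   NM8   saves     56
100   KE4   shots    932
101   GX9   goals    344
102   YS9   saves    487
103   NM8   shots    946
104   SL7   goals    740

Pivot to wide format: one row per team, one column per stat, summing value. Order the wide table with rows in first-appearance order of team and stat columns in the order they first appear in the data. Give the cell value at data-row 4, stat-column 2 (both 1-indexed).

1131

With rows in first-appearance order of team, row 4 is team=WT1. stat columns in first-appearance order: fouls, passes, goals, shots, saves; column 2 is passes.
Long rows with team=WT1, stat=passes: 147 + 522 + 462 = 1131.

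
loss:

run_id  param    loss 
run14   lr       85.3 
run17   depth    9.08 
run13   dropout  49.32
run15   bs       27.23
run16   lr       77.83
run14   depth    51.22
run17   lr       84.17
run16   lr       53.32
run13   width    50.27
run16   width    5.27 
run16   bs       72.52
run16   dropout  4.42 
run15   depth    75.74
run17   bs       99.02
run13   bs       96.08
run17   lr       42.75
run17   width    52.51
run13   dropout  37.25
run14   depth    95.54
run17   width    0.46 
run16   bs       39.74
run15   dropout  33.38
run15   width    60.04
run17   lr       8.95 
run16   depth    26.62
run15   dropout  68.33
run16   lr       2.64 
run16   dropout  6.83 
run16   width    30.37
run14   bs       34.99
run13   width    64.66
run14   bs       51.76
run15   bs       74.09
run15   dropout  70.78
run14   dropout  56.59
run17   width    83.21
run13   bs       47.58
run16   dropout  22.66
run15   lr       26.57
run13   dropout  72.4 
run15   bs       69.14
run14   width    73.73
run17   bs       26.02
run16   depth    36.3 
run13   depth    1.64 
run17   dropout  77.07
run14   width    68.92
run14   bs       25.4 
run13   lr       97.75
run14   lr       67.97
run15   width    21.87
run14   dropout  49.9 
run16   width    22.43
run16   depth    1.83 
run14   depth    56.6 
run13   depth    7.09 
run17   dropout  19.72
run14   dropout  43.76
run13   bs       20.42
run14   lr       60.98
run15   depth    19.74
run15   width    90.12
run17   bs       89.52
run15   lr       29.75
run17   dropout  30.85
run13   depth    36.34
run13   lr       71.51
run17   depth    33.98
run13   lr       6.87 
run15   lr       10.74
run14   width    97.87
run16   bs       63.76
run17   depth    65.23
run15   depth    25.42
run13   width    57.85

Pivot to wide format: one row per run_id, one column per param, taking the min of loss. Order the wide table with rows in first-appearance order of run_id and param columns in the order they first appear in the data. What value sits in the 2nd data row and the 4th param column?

With rows in first-appearance order of run_id, row 2 is run_id=run17. param columns in first-appearance order: lr, depth, dropout, bs, width; column 4 is bs.
Long rows with run_id=run17, param=bs: min(99.02, 26.02, 89.52) = 26.02.

26.02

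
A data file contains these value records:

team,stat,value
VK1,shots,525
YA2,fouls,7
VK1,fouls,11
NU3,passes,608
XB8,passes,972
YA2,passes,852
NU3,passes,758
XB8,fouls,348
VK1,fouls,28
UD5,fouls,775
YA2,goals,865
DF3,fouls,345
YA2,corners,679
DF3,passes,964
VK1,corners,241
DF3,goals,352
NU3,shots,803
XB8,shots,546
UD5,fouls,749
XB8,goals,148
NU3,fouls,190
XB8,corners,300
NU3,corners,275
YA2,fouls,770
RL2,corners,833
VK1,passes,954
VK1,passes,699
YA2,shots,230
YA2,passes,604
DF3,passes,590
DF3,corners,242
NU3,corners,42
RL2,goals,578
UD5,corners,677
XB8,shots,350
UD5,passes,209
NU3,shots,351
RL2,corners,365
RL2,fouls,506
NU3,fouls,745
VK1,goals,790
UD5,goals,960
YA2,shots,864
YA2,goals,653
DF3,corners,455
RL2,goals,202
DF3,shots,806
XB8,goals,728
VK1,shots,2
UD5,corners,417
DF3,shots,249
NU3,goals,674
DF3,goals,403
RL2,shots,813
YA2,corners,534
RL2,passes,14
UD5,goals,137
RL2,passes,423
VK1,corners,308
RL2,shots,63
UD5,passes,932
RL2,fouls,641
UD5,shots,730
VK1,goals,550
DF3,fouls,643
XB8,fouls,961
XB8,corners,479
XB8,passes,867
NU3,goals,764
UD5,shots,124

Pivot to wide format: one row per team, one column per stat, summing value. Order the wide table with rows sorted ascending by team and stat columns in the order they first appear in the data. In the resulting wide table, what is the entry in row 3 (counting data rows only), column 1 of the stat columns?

876

With rows sorted ascending by team, row 3 is team=RL2. stat columns in first-appearance order: shots, fouls, passes, goals, corners; column 1 is shots.
Long rows with team=RL2, stat=shots: 813 + 63 = 876.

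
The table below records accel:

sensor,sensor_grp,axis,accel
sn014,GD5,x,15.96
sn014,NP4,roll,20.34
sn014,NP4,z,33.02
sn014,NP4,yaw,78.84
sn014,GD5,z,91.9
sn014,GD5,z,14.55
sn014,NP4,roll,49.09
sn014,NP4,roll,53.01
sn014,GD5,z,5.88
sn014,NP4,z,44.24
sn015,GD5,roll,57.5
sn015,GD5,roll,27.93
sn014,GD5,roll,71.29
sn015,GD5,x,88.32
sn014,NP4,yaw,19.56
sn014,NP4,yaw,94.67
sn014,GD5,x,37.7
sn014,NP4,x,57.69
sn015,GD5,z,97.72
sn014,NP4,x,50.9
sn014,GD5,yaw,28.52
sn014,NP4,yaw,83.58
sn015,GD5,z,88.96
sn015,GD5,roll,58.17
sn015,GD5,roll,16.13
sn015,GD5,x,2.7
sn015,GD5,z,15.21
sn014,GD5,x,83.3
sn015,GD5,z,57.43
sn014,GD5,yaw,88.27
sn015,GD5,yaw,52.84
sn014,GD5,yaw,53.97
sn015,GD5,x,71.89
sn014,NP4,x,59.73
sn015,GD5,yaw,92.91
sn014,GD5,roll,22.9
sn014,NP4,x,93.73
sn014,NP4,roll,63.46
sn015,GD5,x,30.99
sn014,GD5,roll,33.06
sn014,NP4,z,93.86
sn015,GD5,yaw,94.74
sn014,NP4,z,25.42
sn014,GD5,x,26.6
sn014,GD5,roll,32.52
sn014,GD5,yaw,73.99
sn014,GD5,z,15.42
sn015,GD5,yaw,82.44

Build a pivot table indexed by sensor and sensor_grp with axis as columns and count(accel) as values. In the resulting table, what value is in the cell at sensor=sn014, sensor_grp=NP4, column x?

Rows with sensor=sn014, sensor_grp=NP4 and axis=x: accel values are 57.69, 50.9, 59.73, 93.73.
4 rows match — count = 4.

4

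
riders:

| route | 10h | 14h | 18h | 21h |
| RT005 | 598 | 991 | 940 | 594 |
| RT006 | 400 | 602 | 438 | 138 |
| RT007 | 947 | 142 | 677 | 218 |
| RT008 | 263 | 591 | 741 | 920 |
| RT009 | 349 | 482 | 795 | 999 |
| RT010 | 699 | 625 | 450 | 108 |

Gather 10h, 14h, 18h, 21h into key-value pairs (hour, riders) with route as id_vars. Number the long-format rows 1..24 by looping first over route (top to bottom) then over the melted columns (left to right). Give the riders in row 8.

138

24 rows total (6 × 4). Row 8: index ⌊(8-1)/4⌋ = 1 into route → RT006; (8-1) mod 4 = 3 into the melted columns → 21h.
So row 8 is (RT006, 21h, 138); riders = 138.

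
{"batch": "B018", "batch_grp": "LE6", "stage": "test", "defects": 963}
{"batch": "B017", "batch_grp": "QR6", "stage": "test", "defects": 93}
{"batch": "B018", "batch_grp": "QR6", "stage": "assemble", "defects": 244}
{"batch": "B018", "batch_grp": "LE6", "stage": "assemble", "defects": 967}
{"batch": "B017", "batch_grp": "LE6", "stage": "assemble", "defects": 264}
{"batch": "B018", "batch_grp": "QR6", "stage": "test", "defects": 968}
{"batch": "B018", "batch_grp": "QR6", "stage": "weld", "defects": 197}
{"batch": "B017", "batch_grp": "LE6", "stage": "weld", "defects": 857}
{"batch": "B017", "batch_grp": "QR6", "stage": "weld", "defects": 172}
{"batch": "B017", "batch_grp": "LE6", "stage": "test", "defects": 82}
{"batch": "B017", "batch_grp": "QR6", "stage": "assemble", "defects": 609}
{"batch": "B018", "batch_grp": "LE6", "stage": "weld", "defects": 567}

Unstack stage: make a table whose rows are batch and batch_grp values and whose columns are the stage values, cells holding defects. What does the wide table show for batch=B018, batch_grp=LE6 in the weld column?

Wide layout: rows indexed by batch and batch_grp, columns are the 3 distinct stage values (test, assemble, weld).
Cell (batch=B018, batch_grp=LE6, stage=weld) draws from the long row where batch=B018, batch_grp=LE6 and stage=weld, which has defects=567.

567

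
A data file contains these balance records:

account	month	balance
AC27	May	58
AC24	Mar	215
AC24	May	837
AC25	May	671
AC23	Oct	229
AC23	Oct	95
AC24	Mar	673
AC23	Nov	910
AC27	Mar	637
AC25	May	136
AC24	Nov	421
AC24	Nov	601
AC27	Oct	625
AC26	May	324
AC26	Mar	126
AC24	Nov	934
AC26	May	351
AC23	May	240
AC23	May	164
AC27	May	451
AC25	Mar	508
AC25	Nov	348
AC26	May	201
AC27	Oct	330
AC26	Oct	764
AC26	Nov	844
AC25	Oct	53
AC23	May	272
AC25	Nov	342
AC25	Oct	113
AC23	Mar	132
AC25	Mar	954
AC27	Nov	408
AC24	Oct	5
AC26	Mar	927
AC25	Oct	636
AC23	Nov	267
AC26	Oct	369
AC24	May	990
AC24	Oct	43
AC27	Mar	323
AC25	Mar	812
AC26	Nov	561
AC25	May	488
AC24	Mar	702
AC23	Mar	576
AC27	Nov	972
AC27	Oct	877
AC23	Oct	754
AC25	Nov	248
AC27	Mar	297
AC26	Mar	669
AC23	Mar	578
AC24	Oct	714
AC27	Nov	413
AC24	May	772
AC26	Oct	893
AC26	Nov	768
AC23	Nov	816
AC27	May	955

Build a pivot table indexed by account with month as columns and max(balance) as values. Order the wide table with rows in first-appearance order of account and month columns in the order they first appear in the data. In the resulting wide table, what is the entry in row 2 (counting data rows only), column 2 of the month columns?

With rows in first-appearance order of account, row 2 is account=AC24. month columns in first-appearance order: May, Mar, Oct, Nov; column 2 is Mar.
Long rows with account=AC24, month=Mar: max(215, 673, 702) = 702.

702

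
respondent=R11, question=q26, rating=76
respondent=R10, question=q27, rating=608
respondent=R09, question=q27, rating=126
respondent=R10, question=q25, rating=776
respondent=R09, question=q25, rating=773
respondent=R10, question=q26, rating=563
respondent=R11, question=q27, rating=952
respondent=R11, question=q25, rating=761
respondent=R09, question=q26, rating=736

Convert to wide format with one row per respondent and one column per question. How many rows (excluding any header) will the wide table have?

3 distinct respondent values → 3 rows.

3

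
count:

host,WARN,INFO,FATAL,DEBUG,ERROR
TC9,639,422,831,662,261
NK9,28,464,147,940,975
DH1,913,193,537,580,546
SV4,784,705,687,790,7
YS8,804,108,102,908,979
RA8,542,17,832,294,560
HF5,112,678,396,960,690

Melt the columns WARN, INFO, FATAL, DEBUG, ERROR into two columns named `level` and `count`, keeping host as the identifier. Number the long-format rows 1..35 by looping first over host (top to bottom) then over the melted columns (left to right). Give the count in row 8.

147

35 rows total (7 × 5). Row 8: index ⌊(8-1)/5⌋ = 1 into host → NK9; (8-1) mod 5 = 2 into the melted columns → FATAL.
So row 8 is (NK9, FATAL, 147); count = 147.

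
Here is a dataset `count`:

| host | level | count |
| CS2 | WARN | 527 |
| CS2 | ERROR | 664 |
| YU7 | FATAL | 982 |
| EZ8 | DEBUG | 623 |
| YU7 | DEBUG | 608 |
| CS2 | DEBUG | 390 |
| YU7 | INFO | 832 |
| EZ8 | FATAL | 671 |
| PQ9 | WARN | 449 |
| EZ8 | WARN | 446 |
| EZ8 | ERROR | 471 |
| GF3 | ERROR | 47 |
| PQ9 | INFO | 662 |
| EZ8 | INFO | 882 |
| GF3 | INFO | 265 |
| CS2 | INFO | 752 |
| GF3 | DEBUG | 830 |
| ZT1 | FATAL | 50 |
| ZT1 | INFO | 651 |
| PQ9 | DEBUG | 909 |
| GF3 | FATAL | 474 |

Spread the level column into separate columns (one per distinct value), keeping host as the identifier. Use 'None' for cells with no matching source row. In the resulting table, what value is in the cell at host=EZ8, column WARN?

The long row with host=EZ8, level=WARN has count=446.

446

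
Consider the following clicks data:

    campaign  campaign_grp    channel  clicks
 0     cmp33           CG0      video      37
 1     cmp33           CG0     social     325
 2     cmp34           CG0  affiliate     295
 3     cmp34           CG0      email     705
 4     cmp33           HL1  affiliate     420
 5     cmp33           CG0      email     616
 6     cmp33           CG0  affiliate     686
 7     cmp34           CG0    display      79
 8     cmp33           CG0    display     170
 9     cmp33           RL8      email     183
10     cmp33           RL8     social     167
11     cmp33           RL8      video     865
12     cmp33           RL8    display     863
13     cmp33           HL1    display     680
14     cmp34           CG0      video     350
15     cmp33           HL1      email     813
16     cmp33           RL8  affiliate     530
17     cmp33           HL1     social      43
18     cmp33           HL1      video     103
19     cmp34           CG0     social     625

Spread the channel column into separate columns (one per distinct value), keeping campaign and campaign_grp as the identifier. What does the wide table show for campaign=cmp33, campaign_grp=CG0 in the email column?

Wide layout: rows indexed by campaign and campaign_grp, columns are the 5 distinct channel values (video, social, affiliate, email, display).
Cell (campaign=cmp33, campaign_grp=CG0, channel=email) draws from the long row where campaign=cmp33, campaign_grp=CG0 and channel=email, which has clicks=616.

616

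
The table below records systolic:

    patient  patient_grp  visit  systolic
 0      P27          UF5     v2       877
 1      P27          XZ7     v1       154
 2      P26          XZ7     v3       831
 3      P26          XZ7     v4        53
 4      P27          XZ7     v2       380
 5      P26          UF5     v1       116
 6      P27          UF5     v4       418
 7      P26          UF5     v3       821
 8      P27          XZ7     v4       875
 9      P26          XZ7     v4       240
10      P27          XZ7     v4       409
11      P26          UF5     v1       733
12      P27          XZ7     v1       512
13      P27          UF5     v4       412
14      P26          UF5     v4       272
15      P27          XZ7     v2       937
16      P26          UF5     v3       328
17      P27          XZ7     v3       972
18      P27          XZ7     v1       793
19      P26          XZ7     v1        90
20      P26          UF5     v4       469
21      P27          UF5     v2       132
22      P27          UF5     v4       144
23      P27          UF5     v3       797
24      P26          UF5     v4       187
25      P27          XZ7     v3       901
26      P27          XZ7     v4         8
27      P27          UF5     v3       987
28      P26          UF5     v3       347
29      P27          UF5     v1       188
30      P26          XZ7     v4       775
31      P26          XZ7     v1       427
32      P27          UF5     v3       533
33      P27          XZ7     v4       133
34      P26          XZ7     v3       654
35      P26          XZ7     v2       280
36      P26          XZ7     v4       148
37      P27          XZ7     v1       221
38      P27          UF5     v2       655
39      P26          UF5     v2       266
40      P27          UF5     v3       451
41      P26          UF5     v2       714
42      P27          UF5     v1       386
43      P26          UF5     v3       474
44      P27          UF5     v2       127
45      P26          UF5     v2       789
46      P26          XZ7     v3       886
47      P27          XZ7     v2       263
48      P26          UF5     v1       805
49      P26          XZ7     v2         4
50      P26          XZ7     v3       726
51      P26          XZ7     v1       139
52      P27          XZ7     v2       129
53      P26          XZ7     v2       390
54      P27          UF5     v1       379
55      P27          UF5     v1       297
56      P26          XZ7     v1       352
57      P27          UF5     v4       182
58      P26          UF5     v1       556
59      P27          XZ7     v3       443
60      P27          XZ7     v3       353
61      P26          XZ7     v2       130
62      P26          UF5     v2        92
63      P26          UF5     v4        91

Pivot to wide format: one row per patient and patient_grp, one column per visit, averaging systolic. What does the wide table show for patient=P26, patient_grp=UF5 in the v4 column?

Rows with patient=P26, patient_grp=UF5 and visit=v4: systolic values are 272, 469, 187, 91.
(272 + 469 + 187 + 91) / 4 = 254.75.

254.75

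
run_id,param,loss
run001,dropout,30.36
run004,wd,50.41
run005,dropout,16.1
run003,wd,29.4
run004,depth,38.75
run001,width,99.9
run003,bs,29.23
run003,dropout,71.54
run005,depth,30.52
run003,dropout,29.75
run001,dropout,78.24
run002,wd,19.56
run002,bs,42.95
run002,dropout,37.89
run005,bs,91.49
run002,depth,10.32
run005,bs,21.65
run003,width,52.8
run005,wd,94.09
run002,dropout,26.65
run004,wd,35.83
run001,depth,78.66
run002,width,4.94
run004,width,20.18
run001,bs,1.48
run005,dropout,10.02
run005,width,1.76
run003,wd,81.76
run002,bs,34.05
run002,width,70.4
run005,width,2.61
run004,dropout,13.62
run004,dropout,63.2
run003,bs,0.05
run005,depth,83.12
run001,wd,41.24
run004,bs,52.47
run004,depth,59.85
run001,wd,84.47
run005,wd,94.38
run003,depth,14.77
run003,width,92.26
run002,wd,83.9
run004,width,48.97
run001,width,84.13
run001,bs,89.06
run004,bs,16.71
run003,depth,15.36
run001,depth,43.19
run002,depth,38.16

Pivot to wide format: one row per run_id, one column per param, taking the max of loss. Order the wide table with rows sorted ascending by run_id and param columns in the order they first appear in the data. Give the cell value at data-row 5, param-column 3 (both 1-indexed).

With rows sorted ascending by run_id, row 5 is run_id=run005. param columns in first-appearance order: dropout, wd, depth, width, bs; column 3 is depth.
Long rows with run_id=run005, param=depth: max(30.52, 83.12) = 83.12.

83.12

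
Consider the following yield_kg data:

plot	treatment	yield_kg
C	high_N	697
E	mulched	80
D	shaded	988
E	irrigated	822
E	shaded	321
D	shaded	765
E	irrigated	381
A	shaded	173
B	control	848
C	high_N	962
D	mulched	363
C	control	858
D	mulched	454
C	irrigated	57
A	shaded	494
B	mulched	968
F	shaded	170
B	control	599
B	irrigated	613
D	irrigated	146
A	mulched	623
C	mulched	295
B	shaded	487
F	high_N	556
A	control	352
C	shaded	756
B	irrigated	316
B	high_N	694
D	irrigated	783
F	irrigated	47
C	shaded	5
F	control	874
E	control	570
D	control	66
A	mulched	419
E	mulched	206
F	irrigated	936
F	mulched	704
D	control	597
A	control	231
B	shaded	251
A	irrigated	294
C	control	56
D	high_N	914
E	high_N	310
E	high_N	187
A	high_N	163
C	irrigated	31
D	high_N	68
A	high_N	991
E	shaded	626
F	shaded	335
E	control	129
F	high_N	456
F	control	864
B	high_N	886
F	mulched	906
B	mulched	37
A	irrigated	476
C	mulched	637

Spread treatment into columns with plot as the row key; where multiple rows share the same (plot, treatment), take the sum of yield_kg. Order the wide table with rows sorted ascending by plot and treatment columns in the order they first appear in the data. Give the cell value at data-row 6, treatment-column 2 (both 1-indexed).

1610

With rows sorted ascending by plot, row 6 is plot=F. treatment columns in first-appearance order: high_N, mulched, shaded, irrigated, control; column 2 is mulched.
Long rows with plot=F, treatment=mulched: 704 + 906 = 1610.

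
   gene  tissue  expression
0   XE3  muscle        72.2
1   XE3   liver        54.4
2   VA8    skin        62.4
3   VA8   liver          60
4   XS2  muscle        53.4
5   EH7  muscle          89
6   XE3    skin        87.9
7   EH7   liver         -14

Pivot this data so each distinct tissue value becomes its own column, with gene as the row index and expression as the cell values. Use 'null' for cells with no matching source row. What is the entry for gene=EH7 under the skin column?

null

No long-format row has gene=EH7 and tissue=skin, so the cell is null.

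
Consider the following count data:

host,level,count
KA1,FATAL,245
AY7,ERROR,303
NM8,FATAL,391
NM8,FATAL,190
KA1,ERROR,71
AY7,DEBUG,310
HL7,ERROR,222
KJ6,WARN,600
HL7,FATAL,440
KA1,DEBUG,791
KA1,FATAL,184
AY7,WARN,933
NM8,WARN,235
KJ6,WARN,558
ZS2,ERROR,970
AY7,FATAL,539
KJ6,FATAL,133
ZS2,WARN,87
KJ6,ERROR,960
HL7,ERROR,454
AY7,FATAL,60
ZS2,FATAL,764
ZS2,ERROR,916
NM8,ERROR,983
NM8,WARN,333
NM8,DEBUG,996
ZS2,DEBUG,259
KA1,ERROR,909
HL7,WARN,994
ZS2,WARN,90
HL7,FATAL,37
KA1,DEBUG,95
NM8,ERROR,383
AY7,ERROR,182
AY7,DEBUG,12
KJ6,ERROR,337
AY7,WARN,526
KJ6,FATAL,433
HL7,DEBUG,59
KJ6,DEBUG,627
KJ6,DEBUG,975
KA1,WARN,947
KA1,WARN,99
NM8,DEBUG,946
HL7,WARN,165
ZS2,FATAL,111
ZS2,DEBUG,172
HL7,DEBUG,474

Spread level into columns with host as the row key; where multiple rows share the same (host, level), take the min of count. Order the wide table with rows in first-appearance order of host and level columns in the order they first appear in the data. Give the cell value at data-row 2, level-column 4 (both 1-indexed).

526

With rows in first-appearance order of host, row 2 is host=AY7. level columns in first-appearance order: FATAL, ERROR, DEBUG, WARN; column 4 is WARN.
Long rows with host=AY7, level=WARN: min(933, 526) = 526.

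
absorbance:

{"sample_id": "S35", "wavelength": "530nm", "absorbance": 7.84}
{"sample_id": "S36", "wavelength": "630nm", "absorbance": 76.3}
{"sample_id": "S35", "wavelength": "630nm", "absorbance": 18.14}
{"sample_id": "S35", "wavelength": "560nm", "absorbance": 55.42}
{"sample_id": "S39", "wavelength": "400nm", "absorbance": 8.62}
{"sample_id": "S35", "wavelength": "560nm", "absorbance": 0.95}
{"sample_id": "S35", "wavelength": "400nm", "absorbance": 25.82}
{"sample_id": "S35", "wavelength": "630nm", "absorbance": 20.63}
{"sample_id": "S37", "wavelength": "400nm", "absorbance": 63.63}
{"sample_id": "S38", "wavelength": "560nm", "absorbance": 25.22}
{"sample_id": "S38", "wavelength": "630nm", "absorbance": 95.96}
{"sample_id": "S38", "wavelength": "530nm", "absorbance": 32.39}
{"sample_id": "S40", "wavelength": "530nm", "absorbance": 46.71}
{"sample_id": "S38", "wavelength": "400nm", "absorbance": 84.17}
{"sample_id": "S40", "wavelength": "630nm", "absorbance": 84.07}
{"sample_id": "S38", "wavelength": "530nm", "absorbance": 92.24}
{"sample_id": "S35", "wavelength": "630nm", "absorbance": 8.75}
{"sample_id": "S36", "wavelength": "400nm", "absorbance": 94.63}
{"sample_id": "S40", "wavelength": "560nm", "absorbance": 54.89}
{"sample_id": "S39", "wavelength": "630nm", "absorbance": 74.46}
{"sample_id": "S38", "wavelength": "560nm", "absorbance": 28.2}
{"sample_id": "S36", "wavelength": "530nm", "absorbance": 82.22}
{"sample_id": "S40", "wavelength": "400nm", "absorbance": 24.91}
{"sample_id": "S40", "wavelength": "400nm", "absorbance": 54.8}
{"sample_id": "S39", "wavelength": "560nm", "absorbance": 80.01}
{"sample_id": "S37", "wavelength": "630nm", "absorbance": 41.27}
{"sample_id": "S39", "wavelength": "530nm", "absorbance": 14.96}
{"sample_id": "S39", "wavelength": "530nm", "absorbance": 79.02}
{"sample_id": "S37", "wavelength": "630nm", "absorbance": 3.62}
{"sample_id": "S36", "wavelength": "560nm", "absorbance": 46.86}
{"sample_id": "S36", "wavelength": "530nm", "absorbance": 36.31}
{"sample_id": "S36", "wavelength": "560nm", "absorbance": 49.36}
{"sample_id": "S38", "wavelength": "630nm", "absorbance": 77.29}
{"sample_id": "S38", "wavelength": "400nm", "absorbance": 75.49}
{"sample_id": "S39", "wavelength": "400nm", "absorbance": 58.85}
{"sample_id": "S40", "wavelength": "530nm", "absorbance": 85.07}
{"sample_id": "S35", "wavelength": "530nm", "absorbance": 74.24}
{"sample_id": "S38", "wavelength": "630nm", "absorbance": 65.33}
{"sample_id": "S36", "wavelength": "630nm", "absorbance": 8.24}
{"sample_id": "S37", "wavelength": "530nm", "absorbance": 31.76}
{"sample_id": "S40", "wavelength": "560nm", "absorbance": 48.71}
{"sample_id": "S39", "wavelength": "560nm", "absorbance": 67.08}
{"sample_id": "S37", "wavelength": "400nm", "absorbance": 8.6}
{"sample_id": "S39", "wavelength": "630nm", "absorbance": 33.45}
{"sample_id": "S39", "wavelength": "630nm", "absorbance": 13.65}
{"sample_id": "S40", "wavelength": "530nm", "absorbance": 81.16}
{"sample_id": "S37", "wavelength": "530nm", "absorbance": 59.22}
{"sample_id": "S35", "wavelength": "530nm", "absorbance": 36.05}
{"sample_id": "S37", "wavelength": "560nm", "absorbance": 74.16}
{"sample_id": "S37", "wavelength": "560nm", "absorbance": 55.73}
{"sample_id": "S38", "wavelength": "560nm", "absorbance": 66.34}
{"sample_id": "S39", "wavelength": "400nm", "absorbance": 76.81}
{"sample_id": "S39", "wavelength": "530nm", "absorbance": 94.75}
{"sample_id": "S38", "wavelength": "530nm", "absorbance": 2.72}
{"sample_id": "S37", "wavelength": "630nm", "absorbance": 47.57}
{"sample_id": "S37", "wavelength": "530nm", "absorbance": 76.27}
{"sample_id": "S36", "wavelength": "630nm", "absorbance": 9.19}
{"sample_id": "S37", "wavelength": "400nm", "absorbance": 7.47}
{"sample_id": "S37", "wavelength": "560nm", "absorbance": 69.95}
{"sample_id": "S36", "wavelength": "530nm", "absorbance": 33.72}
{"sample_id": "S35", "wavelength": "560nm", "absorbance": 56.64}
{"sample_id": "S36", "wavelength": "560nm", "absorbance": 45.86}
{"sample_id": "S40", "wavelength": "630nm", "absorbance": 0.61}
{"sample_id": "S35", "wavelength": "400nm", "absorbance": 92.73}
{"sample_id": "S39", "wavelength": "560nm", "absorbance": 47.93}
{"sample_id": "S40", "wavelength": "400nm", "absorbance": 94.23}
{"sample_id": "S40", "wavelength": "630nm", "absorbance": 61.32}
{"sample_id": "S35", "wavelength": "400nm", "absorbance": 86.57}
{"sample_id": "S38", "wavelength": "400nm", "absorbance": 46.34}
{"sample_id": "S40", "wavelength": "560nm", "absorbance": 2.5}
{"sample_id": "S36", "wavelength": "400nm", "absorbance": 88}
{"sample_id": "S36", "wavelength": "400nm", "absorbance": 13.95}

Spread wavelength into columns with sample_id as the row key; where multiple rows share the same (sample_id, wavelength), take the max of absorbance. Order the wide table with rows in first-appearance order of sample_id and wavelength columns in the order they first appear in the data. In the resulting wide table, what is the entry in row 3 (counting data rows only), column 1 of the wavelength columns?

94.75

With rows in first-appearance order of sample_id, row 3 is sample_id=S39. wavelength columns in first-appearance order: 530nm, 630nm, 560nm, 400nm; column 1 is 530nm.
Long rows with sample_id=S39, wavelength=530nm: max(14.96, 79.02, 94.75) = 94.75.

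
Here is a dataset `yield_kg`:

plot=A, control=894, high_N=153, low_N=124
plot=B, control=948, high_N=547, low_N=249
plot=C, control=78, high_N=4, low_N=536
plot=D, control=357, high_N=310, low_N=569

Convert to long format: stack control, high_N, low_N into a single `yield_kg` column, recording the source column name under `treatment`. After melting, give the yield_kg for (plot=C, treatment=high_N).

Unpivoting turns each (plot, wide-column) pair into one long row.
The wide cell at row C, column high_N holds 4, so the long row (C, high_N) has yield_kg=4.

4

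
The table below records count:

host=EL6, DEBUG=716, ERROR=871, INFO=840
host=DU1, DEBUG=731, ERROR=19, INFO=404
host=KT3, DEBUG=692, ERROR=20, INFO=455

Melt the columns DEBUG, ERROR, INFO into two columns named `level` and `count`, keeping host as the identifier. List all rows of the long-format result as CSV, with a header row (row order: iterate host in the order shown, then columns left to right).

Each (host, column) pair becomes one row: 3 × 3 = 9 rows.
For example, (EL6, DEBUG) → count=716.

host,level,count
EL6,DEBUG,716
EL6,ERROR,871
EL6,INFO,840
DU1,DEBUG,731
DU1,ERROR,19
DU1,INFO,404
KT3,DEBUG,692
KT3,ERROR,20
KT3,INFO,455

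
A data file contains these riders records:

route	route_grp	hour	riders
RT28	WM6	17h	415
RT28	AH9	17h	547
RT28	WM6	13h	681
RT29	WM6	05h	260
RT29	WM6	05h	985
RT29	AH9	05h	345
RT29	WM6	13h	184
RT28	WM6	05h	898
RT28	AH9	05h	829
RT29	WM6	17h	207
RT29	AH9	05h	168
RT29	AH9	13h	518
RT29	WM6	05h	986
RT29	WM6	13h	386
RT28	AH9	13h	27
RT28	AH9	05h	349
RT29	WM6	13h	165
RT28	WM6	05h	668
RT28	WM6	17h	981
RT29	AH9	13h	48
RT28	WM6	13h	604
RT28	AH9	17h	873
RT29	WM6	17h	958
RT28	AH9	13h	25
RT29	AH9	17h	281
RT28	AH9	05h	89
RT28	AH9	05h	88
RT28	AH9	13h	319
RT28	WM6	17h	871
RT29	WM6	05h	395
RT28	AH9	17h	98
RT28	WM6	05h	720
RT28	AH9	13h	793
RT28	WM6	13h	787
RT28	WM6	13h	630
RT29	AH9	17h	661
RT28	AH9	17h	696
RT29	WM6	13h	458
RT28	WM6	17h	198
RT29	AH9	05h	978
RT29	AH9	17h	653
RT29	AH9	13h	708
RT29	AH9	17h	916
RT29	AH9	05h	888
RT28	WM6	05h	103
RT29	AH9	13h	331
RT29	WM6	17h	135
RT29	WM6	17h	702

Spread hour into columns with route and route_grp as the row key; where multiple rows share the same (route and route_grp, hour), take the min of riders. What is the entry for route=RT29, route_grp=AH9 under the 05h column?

168

Rows with route=RT29, route_grp=AH9 and hour=05h: riders values are 345, 168, 978, 888.
min(345, 168, 978, 888) = 168.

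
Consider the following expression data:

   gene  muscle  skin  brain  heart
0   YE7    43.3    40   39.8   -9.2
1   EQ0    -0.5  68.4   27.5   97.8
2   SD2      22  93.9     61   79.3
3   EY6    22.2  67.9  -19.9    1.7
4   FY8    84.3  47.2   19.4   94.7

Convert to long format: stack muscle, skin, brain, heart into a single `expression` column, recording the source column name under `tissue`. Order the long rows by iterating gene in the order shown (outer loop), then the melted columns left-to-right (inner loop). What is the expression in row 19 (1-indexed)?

19.4

20 rows total (5 × 4). Row 19: index ⌊(19-1)/4⌋ = 4 into gene → FY8; (19-1) mod 4 = 2 into the melted columns → brain.
So row 19 is (FY8, brain, 19.4); expression = 19.4.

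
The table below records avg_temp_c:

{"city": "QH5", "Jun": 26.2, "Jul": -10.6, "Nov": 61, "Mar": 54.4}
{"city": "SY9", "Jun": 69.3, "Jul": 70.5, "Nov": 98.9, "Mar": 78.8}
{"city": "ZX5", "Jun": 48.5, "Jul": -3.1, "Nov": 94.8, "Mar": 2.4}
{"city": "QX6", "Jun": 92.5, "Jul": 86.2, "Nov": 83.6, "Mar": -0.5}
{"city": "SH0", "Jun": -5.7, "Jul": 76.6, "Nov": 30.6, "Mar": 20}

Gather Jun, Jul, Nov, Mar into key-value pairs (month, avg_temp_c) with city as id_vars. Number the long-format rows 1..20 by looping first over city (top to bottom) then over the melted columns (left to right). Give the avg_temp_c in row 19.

20 rows total (5 × 4). Row 19: index ⌊(19-1)/4⌋ = 4 into city → SH0; (19-1) mod 4 = 2 into the melted columns → Nov.
So row 19 is (SH0, Nov, 30.6); avg_temp_c = 30.6.

30.6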